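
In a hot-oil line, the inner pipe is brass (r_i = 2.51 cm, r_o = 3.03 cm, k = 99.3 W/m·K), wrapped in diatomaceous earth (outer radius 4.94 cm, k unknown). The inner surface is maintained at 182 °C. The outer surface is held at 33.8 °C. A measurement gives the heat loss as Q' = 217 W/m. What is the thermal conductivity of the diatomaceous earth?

ΣR = ΔT/Q' = |182 − 33.8|/217 = 0.6829 m·K/W
Known resistances:
  R'_brass = ln(0.0303/0.0251)/(2πk) = 0.1883/(2π·99.3) = 3.018×10^-4 m·K/W
R_diatomaceous earth = ΣR − ΣR_known = 0.6829 − 3.018×10^-4 = 0.6826 m·K/W
ln(r₂/r₁)/(2πk) = 0.6826 ⇒ k = 0.4888/(2π·0.6826) = 0.114 W/m·K

k = 0.114 W/m·K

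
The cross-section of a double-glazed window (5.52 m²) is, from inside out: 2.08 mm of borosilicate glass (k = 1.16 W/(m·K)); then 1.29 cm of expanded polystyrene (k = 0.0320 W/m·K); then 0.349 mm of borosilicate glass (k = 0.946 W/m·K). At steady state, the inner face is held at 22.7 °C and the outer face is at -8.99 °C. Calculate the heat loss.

Q = 432 W

Treat each layer as a resistance in series:
  R_borosilicate glass = L/(kA) = 0.00208/(1.16·5.52) = 3.248×10^-4 K/W
  R_expanded polystyrene = L/(kA) = 0.0129/(0.0320·5.52) = 0.07303 K/W
  R_borosilicate glass = L/(kA) = 3.49×10^-4/(0.946·5.52) = 6.683×10^-5 K/W
ΣR = 3.248×10^-4 + 0.07303 + 6.683×10^-5 = 0.07342 K/W
Q = ΔT/ΣR = (22.7 °C − -8.99 °C)/0.07342 = 432 W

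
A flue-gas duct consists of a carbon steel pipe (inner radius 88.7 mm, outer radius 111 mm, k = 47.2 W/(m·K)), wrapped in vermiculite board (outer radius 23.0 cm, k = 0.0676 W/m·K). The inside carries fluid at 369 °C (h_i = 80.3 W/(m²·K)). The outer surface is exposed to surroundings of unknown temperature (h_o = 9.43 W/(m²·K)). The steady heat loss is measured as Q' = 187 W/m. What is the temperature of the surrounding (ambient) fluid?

Sum the resistances:
  R'_conv,in = 1/(2πr h) = 1/(2π·0.0887·80.3) = 0.02235 m·K/W
  R'_carbon steel = ln(0.111/0.0887)/(2πk) = 0.2243/(2π·47.2) = 7.562×10^-4 m·K/W
  R'_vermiculite board = ln(0.230/0.111)/(2πk) = 0.7285/(2π·0.0676) = 1.715 m·K/W
  R'_conv,out = 1/(2πr h) = 1/(2π·0.230·9.43) = 0.07338 m·K/W
ΣR = 1.812 m·K/W
ΔT = Q'·ΣR = 187 × 1.812 = 338.8 K
Heat flows outward, so T_out = T_in − ΔT = 369 − 338.8 = 30.2 °C

T_out = 30.2 °C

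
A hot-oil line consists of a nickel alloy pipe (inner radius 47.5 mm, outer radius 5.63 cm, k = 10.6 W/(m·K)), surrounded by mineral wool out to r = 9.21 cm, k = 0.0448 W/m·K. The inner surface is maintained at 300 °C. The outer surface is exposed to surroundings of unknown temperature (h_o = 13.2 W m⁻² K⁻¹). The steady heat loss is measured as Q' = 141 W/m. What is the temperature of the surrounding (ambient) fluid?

T_out = 34.6 °C

Sum the resistances:
  R'_nickel alloy = ln(0.0563/0.0475)/(2πk) = 0.1700/(2π·10.6) = 0.002552 m·K/W
  R'_mineral wool = ln(0.0921/0.0563)/(2πk) = 0.4922/(2π·0.0448) = 1.749 m·K/W
  R'_conv,out = 1/(2πr h) = 1/(2π·0.0921·13.2) = 0.1309 m·K/W
ΣR = 1.882 m·K/W
ΔT = Q'·ΣR = 141 × 1.882 = 265.4 K
Heat flows outward, so T_out = T_in − ΔT = 300 − 265.4 = 34.6 °C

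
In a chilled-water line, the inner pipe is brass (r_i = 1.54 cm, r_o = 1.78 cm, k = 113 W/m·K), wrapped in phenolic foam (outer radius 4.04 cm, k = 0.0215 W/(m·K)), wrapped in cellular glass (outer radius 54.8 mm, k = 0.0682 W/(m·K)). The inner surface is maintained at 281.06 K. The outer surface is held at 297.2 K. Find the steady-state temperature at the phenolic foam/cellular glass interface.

T = 295.5 K

Resistance network (inner→outer):
  R'_brass = ln(0.0178/0.0154)/(2πk) = 0.1448/(2π·113) = 2.040×10^-4 m·K/W
  R'_phenolic foam = ln(0.0404/0.0178)/(2πk) = 0.8196/(2π·0.0215) = 6.067 m·K/W
  R'_cellular glass = ln(0.0548/0.0404)/(2πk) = 0.3049/(2π·0.0682) = 0.7114 m·K/W
ΣR = 2.040×10^-4 + 6.067 + 0.7114 = 6.779 m·K/W
Q' = ΔT/ΣR = (281.06 K − 297.2 K)/6.779 = -2.381 W/m
From the inner boundary to the phenolic foam/cellular glass interface, ΣR_partial = 6.067 m·K/W.
T_interface = T_in − Q'·ΣR_partial = 281.06 K − (-2.381)(6.067) = 295.5 K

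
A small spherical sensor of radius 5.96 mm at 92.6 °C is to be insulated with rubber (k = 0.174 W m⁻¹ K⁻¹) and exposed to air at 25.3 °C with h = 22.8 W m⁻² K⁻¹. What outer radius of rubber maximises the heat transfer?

r_cr = 1.53 cm

For a sphere, r_cr = 2k_ins/h = 2·0.174/22.8 = 0.0153 m = 1.53 cm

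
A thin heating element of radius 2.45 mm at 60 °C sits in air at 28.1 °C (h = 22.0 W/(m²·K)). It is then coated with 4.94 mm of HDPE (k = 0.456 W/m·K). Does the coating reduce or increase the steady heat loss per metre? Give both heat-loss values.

Critical radius for a cylinder: r_cr = k/h = 0.0207 m = 2.07 cm.
Outer radius after coating: r₂ = 0.00245 + 0.00494 = 0.00739 m.
Since r₁ < r_cr and r₂ ≤ r_cr, the coating moves toward the maximum at r_cr — heat loss rises.
Bare: R = 1/(2πr₁h) = 2.953 m·K/W; Q = 31.9/2.953 = 10.8 W/m.
Coated: R = R_cond + R_conv = 1.364 m·K/W; Q = 31.9/1.364 = 23.4 W/m.

increases: 10.8 → 23.4 W/m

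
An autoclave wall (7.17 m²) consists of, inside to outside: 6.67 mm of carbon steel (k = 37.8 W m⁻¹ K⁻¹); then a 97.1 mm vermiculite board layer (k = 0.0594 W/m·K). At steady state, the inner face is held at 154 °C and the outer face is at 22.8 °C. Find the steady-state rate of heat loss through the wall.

Resistance network (inner→outer):
  R_carbon steel = L/(kA) = 0.00667/(37.8·7.17) = 2.461×10^-5 K/W
  R_vermiculite board = L/(kA) = 0.0971/(0.0594·7.17) = 0.2280 K/W
ΣR = 2.461×10^-5 + 0.2280 = 0.2280 K/W
Q = ΔT/ΣR = (154 °C − 22.8 °C)/0.2280 = 575 W

Q = 575 W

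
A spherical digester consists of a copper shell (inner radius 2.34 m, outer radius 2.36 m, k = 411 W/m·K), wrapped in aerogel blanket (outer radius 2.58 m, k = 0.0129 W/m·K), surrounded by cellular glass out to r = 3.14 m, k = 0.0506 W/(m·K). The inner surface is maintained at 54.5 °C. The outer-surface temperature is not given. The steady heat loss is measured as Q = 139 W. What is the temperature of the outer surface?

Series resistances:
  R_copper = (1/2.34 − 1/2.36)/(4πk) = 0.003622/(4π·411) = 7.012×10^-7 K/W
  R_aerogel blanket = (1/2.36 − 1/2.58)/(4πk) = 0.03613/(4π·0.0129) = 0.2229 K/W
  R_cellular glass = (1/2.58 − 1/3.14)/(4πk) = 0.06913/(4π·0.0506) = 0.1087 K/W
ΣR = 0.3316 K/W
ΔT = Q·ΣR = 139 × 0.3316 = 46.09 K
Heat flows outward, so T_out = T_in − ΔT = 54.5 − 46.09 = 8.41 °C

T_out = 8.41 °C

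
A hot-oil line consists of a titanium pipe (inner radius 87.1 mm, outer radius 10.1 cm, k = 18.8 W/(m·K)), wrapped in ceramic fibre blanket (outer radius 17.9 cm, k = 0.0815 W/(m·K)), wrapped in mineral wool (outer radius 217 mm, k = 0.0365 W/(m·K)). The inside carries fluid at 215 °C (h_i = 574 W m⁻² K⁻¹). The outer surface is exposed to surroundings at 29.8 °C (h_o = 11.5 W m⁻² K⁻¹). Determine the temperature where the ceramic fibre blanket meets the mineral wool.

T = 112 °C

Resistance network (inner→outer):
  R'_conv,in = 1/(2πr h) = 1/(2π·0.0871·574) = 0.003183 m·K/W
  R'_titanium = ln(0.101/0.0871)/(2πk) = 0.1481/(2π·18.8) = 0.001253 m·K/W
  R'_ceramic fibre blanket = ln(0.179/0.101)/(2πk) = 0.5723/(2π·0.0815) = 1.118 m·K/W
  R'_mineral wool = ln(0.217/0.179)/(2πk) = 0.1925/(2π·0.0365) = 0.8394 m·K/W
  R'_conv,out = 1/(2πr h) = 1/(2π·0.217·11.5) = 0.06378 m·K/W
ΣR = 0.003183 + 0.001253 + 1.118 + 0.8394 + 0.06378 = 2.026 m·K/W
Q' = ΔT/ΣR = (215 °C − 29.8 °C)/2.026 = 91.41 W/m
From the inner boundary to the ceramic fibre blanket/mineral wool interface, ΣR_partial = 1.122 m·K/W.
T_interface = T_in − Q'·ΣR_partial = 215 °C − (91.41)(1.122) = 112 °C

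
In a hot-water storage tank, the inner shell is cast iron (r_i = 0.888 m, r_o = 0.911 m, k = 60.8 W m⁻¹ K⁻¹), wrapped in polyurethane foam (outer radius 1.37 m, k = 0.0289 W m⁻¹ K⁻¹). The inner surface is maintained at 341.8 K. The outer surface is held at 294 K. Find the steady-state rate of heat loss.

Treat each layer as a resistance in series:
  R_cast iron = (1/0.888 − 1/0.911)/(4πk) = 0.02843/(4π·60.8) = 3.721×10^-5 K/W
  R_polyurethane foam = (1/0.911 − 1/1.37)/(4πk) = 0.3678/(4π·0.0289) = 1.013 K/W
ΣR = 3.721×10^-5 + 1.013 = 1.013 K/W
Q = ΔT/ΣR = (341.8 K − 294 K)/1.013 = 47.2 W

Q = 47.2 W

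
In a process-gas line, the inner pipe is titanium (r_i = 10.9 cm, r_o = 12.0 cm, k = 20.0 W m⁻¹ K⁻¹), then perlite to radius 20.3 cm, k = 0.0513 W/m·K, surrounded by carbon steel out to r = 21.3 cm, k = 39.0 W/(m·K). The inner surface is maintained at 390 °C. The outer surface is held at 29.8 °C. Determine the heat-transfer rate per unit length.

Q' = 221 W/m

Series thermal resistances, inner to outer:
  R'_titanium = ln(0.120/0.109)/(2πk) = 0.09614/(2π·20.0) = 7.651×10^-4 m·K/W
  R'_perlite = ln(0.203/0.120)/(2πk) = 0.5257/(2π·0.0513) = 1.631 m·K/W
  R'_carbon steel = ln(0.213/0.203)/(2πk) = 0.04809/(2π·39.0) = 1.962×10^-4 m·K/W
ΣR = 7.651×10^-4 + 1.631 + 1.962×10^-4 = 1.632 m·K/W
Q' = ΔT/ΣR = (390 °C − 29.8 °C)/1.632 = 221 W/m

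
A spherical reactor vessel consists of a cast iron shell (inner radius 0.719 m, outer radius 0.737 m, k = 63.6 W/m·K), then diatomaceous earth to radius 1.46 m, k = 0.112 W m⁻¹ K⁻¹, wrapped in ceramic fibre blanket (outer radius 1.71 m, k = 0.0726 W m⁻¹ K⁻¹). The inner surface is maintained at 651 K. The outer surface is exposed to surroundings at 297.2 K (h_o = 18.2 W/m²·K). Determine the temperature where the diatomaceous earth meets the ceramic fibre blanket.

T = 364.1 K

Treat each layer as a resistance in series:
  R_cast iron = (1/0.719 − 1/0.737)/(4πk) = 0.03397/(4π·63.6) = 4.250×10^-5 K/W
  R_diatomaceous earth = (1/0.737 − 1/1.46)/(4πk) = 0.6719/(4π·0.112) = 0.4774 K/W
  R_ceramic fibre blanket = (1/1.46 − 1/1.71)/(4πk) = 0.1001/(4π·0.0726) = 0.1098 K/W
  R_conv,out = 1/(4πr²h) = 1/(4π·1.71²·18.2) = 0.001495 K/W
ΣR = 4.250×10^-5 + 0.4774 + 0.1098 + 0.001495 = 0.5887 K/W
Q = ΔT/ΣR = (651 K − 297.2 K)/0.5887 = 601.0 W
From the inner boundary to the diatomaceous earth/ceramic fibre blanket interface, ΣR_partial = 0.4774 K/W.
T_interface = T_in − Q·ΣR_partial = 651 K − (601.0)(0.4774) = 364.1 K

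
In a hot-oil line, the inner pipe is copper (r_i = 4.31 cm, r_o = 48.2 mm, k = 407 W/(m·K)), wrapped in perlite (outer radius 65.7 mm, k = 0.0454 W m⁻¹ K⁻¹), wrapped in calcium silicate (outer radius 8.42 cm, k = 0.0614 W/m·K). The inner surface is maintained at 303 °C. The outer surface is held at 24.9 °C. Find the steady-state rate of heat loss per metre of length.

Q' = 161 W/m

Series thermal resistances, inner to outer:
  R'_copper = ln(0.0482/0.0431)/(2πk) = 0.1118/(2π·407) = 4.373×10^-5 m·K/W
  R'_perlite = ln(0.0657/0.0482)/(2πk) = 0.3097/(2π·0.0454) = 1.086 m·K/W
  R'_calcium silicate = ln(0.0842/0.0657)/(2πk) = 0.2481/(2π·0.0614) = 0.6431 m·K/W
ΣR = 4.373×10^-5 + 1.086 + 0.6431 = 1.729 m·K/W
Q' = ΔT/ΣR = (303 °C − 24.9 °C)/1.729 = 161 W/m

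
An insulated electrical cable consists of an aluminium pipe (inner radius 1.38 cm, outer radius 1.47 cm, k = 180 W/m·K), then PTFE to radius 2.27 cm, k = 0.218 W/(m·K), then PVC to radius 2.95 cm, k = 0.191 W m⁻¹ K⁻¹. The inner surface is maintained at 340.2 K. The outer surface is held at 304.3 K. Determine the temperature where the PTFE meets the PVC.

Series thermal resistances, inner to outer:
  R'_aluminium = ln(0.0147/0.0138)/(2πk) = 0.06318/(2π·180) = 5.586×10^-5 m·K/W
  R'_PTFE = ln(0.0227/0.0147)/(2πk) = 0.4345/(2π·0.218) = 0.3172 m·K/W
  R'_PVC = ln(0.0295/0.0227)/(2πk) = 0.2620/(2π·0.191) = 0.2183 m·K/W
ΣR = 5.586×10^-5 + 0.3172 + 0.2183 = 0.5356 m·K/W
Q' = ΔT/ΣR = (340.2 K − 304.3 K)/0.5356 = 67.03 W/m
From the inner boundary to the PTFE/PVC interface, ΣR_partial = 0.3173 m·K/W.
T_interface = T_in − Q'·ΣR_partial = 340.2 K − (67.03)(0.3173) = 318.9 K

T = 318.9 K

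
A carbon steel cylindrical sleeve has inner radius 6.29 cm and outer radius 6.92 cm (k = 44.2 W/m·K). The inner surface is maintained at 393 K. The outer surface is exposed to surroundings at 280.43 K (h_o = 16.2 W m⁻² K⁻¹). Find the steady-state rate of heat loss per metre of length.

Q' = 791 W/m

Resistance network (inner→outer):
  R'_carbon steel = ln(0.0692/0.0629)/(2πk) = 0.09545/(2π·44.2) = 3.437×10^-4 m·K/W
  R'_conv,out = 1/(2πr h) = 1/(2π·0.0692·16.2) = 0.1420 m·K/W
ΣR = 3.437×10^-4 + 0.1420 = 0.1423 m·K/W
Q' = ΔT/ΣR = (393 K − 280.43 K)/0.1423 = 791 W/m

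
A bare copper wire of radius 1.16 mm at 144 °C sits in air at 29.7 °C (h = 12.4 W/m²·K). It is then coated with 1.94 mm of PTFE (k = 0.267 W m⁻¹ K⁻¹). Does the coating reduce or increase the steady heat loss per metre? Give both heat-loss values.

increases: 10.3 → 24.2 W/m

Critical radius for a cylinder: r_cr = k/h = 0.0215 m = 2.15 cm.
Outer radius after coating: r₂ = 0.00116 + 0.00194 = 0.00310 m.
Since r₁ < r_cr and r₂ ≤ r_cr, the coating moves toward the maximum at r_cr — heat loss rises.
Bare: R = 1/(2πr₁h) = 11.06 m·K/W; Q = 114.3/11.06 = 10.3 W/m.
Coated: R = R_cond + R_conv = 4.726 m·K/W; Q = 114.3/4.726 = 24.2 W/m.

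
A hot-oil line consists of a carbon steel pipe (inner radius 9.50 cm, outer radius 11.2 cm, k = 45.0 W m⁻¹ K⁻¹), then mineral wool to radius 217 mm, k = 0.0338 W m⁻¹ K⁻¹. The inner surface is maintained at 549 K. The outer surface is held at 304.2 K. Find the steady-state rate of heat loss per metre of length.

Q' = 78.6 W/m

Resistance network (inner→outer):
  R'_carbon steel = ln(0.112/0.0950)/(2πk) = 0.1646/(2π·45.0) = 5.822×10^-4 m·K/W
  R'_mineral wool = ln(0.217/0.112)/(2πk) = 0.6614/(2π·0.0338) = 3.114 m·K/W
ΣR = 5.822×10^-4 + 3.114 = 3.115 m·K/W
Q' = ΔT/ΣR = (549 K − 304.2 K)/3.115 = 78.6 W/m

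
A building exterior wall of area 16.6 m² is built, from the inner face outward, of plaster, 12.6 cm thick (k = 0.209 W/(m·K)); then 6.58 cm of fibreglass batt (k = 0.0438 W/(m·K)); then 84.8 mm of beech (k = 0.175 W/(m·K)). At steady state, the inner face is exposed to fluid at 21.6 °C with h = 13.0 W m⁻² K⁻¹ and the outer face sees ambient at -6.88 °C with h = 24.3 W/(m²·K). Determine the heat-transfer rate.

Treat each layer as a resistance in series:
  R_conv,in = 1/(hA) = 1/(13.0·16.6) = 0.004634 K/W
  R_plaster = L/(kA) = 0.126/(0.209·16.6) = 0.03632 K/W
  R_fibreglass batt = L/(kA) = 0.0658/(0.0438·16.6) = 0.09050 K/W
  R_beech = L/(kA) = 0.0848/(0.175·16.6) = 0.02919 K/W
  R_conv,out = 1/(hA) = 1/(24.3·16.6) = 0.002479 K/W
ΣR = 0.004634 + 0.03632 + 0.09050 + 0.02919 + 0.002479 = 0.1631 K/W
Q = ΔT/ΣR = (21.6 °C − -6.88 °C)/0.1631 = 175 W

Q = 175 W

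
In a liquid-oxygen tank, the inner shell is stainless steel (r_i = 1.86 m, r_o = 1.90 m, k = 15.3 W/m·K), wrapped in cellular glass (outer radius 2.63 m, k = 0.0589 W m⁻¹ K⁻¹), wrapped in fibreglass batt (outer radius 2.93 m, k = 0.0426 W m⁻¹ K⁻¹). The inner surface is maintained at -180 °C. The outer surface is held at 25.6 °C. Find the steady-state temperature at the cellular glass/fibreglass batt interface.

Treat each layer as a resistance in series:
  R_stainless steel = (1/1.86 − 1/1.90)/(4πk) = 0.01132/(4π·15.3) = 5.887×10^-5 K/W
  R_cellular glass = (1/1.90 − 1/2.63)/(4πk) = 0.1461/(4π·0.0589) = 0.1974 K/W
  R_fibreglass batt = (1/2.63 − 1/2.93)/(4πk) = 0.03893/(4π·0.0426) = 0.07272 K/W
ΣR = 5.887×10^-5 + 0.1974 + 0.07272 = 0.2702 K/W
Q = ΔT/ΣR = (-180 °C − 25.6 °C)/0.2702 = -760.9 W
From the inner boundary to the cellular glass/fibreglass batt interface, ΣR_partial = 0.1975 K/W.
T_interface = T_in − Q·ΣR_partial = -180 °C − (-760.9)(0.1975) = -29.7 °C

T = -29.7 °C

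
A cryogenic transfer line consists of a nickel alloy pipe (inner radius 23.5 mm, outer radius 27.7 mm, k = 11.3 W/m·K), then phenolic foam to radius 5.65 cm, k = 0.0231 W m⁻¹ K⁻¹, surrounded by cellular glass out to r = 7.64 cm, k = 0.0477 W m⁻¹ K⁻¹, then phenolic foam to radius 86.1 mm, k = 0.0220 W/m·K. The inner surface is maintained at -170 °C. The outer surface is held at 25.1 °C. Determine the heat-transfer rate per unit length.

Resistance network (inner→outer):
  R'_nickel alloy = ln(0.0277/0.0235)/(2πk) = 0.1644/(2π·11.3) = 0.002316 m·K/W
  R'_phenolic foam = ln(0.0565/0.0277)/(2πk) = 0.7128/(2π·0.0231) = 4.911 m·K/W
  R'_cellular glass = ln(0.0764/0.0565)/(2πk) = 0.3017/(2π·0.0477) = 1.007 m·K/W
  R'_phenolic foam = ln(0.0861/0.0764)/(2πk) = 0.1195/(2π·0.0220) = 0.8647 m·K/W
ΣR = 0.002316 + 4.911 + 1.007 + 0.8647 = 6.785 m·K/W
Q' = ΔT/ΣR = (-170 °C − 25.1 °C)/6.785 = -28.8 W/m
(Negative Q' ⇒ heat flows inward; heat gain = 28.8 W/m.)

Q' = 28.8 W/m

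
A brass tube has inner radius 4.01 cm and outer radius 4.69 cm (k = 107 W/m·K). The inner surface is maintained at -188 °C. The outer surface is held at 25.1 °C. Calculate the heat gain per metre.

Q' = 2πk·ΔT/ln(r₂/r₁) = 2π × 107 × 213.1 / ln(0.0469/0.0401) = 9.15×10^5 W/m

Q' = 9.15×10^5 W/m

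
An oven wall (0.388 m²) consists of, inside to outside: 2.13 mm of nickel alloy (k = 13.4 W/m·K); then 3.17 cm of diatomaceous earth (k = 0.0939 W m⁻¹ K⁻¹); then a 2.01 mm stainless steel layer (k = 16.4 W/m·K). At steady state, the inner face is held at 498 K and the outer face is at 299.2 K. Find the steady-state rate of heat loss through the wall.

Q = 228 W

Series thermal resistances, inner to outer:
  R_nickel alloy = L/(kA) = 0.00213/(13.4·0.388) = 4.097×10^-4 K/W
  R_diatomaceous earth = L/(kA) = 0.0317/(0.0939·0.388) = 0.8701 K/W
  R_stainless steel = L/(kA) = 0.00201/(16.4·0.388) = 3.159×10^-4 K/W
ΣR = 4.097×10^-4 + 0.8701 + 3.159×10^-4 = 0.8708 K/W
Q = ΔT/ΣR = (498 K − 299.2 K)/0.8708 = 228 W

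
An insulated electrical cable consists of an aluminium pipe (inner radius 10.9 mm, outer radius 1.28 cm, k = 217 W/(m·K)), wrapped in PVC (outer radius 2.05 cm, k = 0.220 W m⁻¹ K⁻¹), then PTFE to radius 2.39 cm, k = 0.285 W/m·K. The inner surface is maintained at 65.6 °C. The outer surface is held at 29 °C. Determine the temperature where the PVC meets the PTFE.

Series thermal resistances, inner to outer:
  R'_aluminium = ln(0.0128/0.0109)/(2πk) = 0.1607/(2π·217) = 1.178×10^-4 m·K/W
  R'_PVC = ln(0.0205/0.0128)/(2πk) = 0.4710/(2π·0.220) = 0.3407 m·K/W
  R'_PTFE = ln(0.0239/0.0205)/(2πk) = 0.1535/(2π·0.285) = 0.08569 m·K/W
ΣR = 1.178×10^-4 + 0.3407 + 0.08569 = 0.4265 m·K/W
Q' = ΔT/ΣR = (65.6 °C − 29 °C)/0.4265 = 85.81 W/m
From the inner boundary to the PVC/PTFE interface, ΣR_partial = 0.3408 m·K/W.
T_interface = T_in − Q'·ΣR_partial = 65.6 °C − (85.81)(0.3408) = 36.4 °C

T = 36.4 °C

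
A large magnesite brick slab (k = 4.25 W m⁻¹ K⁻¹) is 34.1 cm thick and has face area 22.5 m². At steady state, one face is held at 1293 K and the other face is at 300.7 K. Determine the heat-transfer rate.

Q = 2.78×10^5 W

Q = kA·ΔT/L = 4.25 × 22.5 × |1293 K − 300.7 K| / 0.341 = 2.78×10^5 W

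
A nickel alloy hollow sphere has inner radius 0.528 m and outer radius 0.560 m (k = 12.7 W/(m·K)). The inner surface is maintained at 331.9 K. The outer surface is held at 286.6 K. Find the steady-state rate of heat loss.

Q = 66.8 kW

Q = 4πk·ΔT/(1/r₁ − 1/r₂) = 4π × 12.7 × 45.3 / (1/0.528 − 1/0.560) = 66800 W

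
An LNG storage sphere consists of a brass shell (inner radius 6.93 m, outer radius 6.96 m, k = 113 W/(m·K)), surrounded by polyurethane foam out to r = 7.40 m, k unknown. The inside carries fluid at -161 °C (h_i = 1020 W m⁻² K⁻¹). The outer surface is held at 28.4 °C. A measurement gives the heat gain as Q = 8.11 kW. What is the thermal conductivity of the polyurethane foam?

ΣR = ΔT/Q = |-161 − 28.4|/8110 = 0.02335 K/W
Known resistances:
  R_conv,in = 1/(4πr²h) = 1/(4π·6.93²·1020) = 1.625×10^-6 K/W
  R_brass = (1/6.93 − 1/6.96)/(4πk) = 6.220×10^-4/(4π·113) = 4.380×10^-7 K/W
R_polyurethane foam = ΣR − ΣR_known = 0.02335 − 2.063×10^-6 = 0.02335 K/W
(1/r₁−1/r₂)/(4πk) = 0.02335 ⇒ k = 0.008543/(4π·0.02335) = 0.0291 W/m·K

k = 0.0291 W/m·K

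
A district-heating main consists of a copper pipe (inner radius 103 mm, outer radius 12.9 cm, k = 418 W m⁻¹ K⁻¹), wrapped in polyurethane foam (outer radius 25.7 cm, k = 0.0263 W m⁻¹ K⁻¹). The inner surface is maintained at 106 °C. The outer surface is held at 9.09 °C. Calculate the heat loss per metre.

Q' = 23.2 W/m

Resistance network (inner→outer):
  R'_copper = ln(0.129/0.103)/(2πk) = 0.2251/(2π·418) = 8.570×10^-5 m·K/W
  R'_polyurethane foam = ln(0.257/0.129)/(2πk) = 0.6893/(2π·0.0263) = 4.171 m·K/W
ΣR = 8.570×10^-5 + 4.171 = 4.171 m·K/W
Q' = ΔT/ΣR = (106 °C − 9.09 °C)/4.171 = 23.2 W/m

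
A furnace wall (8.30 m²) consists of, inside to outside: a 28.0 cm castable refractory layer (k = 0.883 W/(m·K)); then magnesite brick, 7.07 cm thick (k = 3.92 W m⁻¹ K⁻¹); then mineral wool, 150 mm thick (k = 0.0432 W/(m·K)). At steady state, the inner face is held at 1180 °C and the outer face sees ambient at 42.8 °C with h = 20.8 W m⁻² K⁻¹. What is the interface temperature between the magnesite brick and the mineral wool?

Series thermal resistances, inner to outer:
  R_castable refractory = L/(kA) = 0.280/(0.883·8.30) = 0.03820 K/W
  R_magnesite brick = L/(kA) = 0.0707/(3.92·8.30) = 0.002173 K/W
  R_mineral wool = L/(kA) = 0.150/(0.0432·8.30) = 0.4183 K/W
  R_conv,out = 1/(hA) = 1/(20.8·8.30) = 0.005792 K/W
ΣR = 0.03820 + 0.002173 + 0.4183 + 0.005792 = 0.4645 K/W
Q = ΔT/ΣR = (1180 °C − 42.8 °C)/0.4645 = 2448 W
From the inner boundary to the magnesite brick/mineral wool interface, ΣR_partial = 0.04037 K/W.
T_interface = T_in − Q·ΣR_partial = 1180 °C − (2448)(0.04037) = 1081 °C

T = 1081 °C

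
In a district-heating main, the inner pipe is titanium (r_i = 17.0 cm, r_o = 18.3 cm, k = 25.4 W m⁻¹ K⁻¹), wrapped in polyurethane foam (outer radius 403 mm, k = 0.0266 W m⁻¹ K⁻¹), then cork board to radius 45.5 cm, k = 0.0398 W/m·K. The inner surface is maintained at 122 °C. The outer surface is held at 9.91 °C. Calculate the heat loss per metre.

Q' = 21.5 W/m

Series thermal resistances, inner to outer:
  R'_titanium = ln(0.183/0.170)/(2πk) = 0.07369/(2π·25.4) = 4.617×10^-4 m·K/W
  R'_polyurethane foam = ln(0.403/0.183)/(2πk) = 0.7895/(2π·0.0266) = 4.723 m·K/W
  R'_cork board = ln(0.455/0.403)/(2πk) = 0.1214/(2π·0.0398) = 0.4853 m·K/W
ΣR = 4.617×10^-4 + 4.723 + 0.4853 = 5.209 m·K/W
Q' = ΔT/ΣR = (122 °C − 9.91 °C)/5.209 = 21.5 W/m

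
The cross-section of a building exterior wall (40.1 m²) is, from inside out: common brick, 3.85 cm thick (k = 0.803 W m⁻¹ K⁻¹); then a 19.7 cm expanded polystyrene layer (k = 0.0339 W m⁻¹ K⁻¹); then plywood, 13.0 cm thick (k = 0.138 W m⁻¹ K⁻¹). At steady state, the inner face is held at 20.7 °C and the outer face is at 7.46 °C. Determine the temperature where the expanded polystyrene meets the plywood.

T = 9.29 °C

Treat each layer as a resistance in series:
  R_common brick = L/(kA) = 0.0385/(0.803·40.1) = 0.001196 K/W
  R_expanded polystyrene = L/(kA) = 0.197/(0.0339·40.1) = 0.1449 K/W
  R_plywood = L/(kA) = 0.130/(0.138·40.1) = 0.02349 K/W
ΣR = 0.001196 + 0.1449 + 0.02349 = 0.1696 K/W
Q = ΔT/ΣR = (20.7 °C − 7.46 °C)/0.1696 = 78.07 W
From the inner boundary to the expanded polystyrene/plywood interface, ΣR_partial = 0.1461 K/W.
T_interface = T_in − Q·ΣR_partial = 20.7 °C − (78.07)(0.1461) = 9.29 °C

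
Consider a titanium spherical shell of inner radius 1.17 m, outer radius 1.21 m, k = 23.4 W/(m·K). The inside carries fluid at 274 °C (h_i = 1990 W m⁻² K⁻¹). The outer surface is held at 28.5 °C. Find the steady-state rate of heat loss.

Q = 1960 kW

Series thermal resistances, inner to outer:
  R_conv,in = 1/(4πr²h) = 1/(4π·1.17²·1990) = 2.921×10^-5 K/W
  R_titanium = (1/1.17 − 1/1.21)/(4πk) = 0.02825/(4π·23.4) = 9.609×10^-5 K/W
ΣR = 2.921×10^-5 + 9.609×10^-5 = 1.253×10^-4 K/W
Q = ΔT/ΣR = (274 °C − 28.5 °C)/1.253×10^-4 = 1.96×10^6 W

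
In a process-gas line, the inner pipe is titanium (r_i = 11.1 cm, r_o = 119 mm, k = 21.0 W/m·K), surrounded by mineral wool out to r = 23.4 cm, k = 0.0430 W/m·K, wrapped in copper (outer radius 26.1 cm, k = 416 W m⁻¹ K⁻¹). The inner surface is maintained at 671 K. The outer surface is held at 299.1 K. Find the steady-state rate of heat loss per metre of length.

Treat each layer as a resistance in series:
  R'_titanium = ln(0.119/0.111)/(2πk) = 0.06959/(2π·21.0) = 5.274×10^-4 m·K/W
  R'_mineral wool = ln(0.234/0.119)/(2πk) = 0.6762/(2π·0.0430) = 2.503 m·K/W
  R'_copper = ln(0.261/0.234)/(2πk) = 0.1092/(2π·416) = 4.178×10^-5 m·K/W
ΣR = 5.274×10^-4 + 2.503 + 4.178×10^-5 = 2.504 m·K/W
Q' = ΔT/ΣR = (671 K − 299.1 K)/2.504 = 149 W/m

Q' = 149 W/m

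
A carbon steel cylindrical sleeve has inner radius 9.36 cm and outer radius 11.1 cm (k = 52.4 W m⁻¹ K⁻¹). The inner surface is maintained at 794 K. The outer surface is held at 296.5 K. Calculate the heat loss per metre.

Q' = 9.61×10^5 W/m

Q' = 2πk·ΔT/ln(r₂/r₁) = 2π × 52.4 × 497.5 / ln(0.111/0.0936) = 9.61×10^5 W/m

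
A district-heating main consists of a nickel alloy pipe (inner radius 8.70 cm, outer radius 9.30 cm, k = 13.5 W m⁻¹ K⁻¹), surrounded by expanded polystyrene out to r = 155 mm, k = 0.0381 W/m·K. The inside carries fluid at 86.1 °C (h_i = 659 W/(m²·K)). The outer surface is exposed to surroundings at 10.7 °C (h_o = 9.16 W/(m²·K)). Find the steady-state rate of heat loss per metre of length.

Q' = 33.5 W/m

Resistance network (inner→outer):
  R'_conv,in = 1/(2πr h) = 1/(2π·0.0870·659) = 0.002776 m·K/W
  R'_nickel alloy = ln(0.0930/0.0870)/(2πk) = 0.06669/(2π·13.5) = 7.862×10^-4 m·K/W
  R'_expanded polystyrene = ln(0.155/0.0930)/(2πk) = 0.5108/(2π·0.0381) = 2.134 m·K/W
  R'_conv,out = 1/(2πr h) = 1/(2π·0.155·9.16) = 0.1121 m·K/W
ΣR = 0.002776 + 7.862×10^-4 + 2.134 + 0.1121 = 2.250 m·K/W
Q' = ΔT/ΣR = (86.1 °C − 10.7 °C)/2.250 = 33.5 W/m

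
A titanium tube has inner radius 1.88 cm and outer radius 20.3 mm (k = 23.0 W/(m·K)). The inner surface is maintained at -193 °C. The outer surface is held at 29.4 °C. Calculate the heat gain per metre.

Q' = 4.19×10^5 W/m

Q' = 2πk·ΔT/ln(r₂/r₁) = 2π × 23.0 × 222.4 / ln(0.0203/0.0188) = 4.19×10^5 W/m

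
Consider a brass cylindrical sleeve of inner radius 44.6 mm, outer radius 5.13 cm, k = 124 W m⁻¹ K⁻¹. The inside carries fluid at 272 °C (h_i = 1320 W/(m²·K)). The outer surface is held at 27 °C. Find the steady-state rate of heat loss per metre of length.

Q' = 85.0 kW/m

Treat each layer as a resistance in series:
  R'_conv,in = 1/(2πr h) = 1/(2π·0.0446·1320) = 0.002703 m·K/W
  R'_brass = ln(0.0513/0.0446)/(2πk) = 0.1400/(2π·124) = 1.796×10^-4 m·K/W
ΣR = 0.002703 + 1.796×10^-4 = 0.002883 m·K/W
Q' = ΔT/ΣR = (272 °C − 27 °C)/0.002883 = 85000 W/m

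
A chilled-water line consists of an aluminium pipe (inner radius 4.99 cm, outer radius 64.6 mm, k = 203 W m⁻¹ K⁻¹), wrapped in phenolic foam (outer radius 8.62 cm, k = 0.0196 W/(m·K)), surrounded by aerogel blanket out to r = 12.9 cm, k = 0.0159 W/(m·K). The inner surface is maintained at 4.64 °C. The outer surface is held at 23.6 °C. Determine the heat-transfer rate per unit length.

Q' = 2.97 W/m

Series thermal resistances, inner to outer:
  R'_aluminium = ln(0.0646/0.0499)/(2πk) = 0.2582/(2π·203) = 2.024×10^-4 m·K/W
  R'_phenolic foam = ln(0.0862/0.0646)/(2πk) = 0.2885/(2π·0.0196) = 2.342 m·K/W
  R'_aerogel blanket = ln(0.129/0.0862)/(2πk) = 0.4031/(2π·0.0159) = 4.035 m·K/W
ΣR = 2.024×10^-4 + 2.342 + 4.035 = 6.377 m·K/W
Q' = ΔT/ΣR = (4.64 °C − 23.6 °C)/6.377 = -2.97 W/m
(Negative Q' ⇒ heat flows inward; heat gain = 2.97 W/m.)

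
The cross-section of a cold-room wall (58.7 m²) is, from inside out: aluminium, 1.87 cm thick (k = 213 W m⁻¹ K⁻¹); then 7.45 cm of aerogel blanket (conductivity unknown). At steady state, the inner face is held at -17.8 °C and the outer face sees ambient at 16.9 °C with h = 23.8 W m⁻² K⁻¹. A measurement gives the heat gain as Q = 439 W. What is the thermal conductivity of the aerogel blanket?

k = 0.0162 W/m·K

ΣR = ΔT/Q = |-17.8 − 16.9|/439 = 0.07904 K/W
Known resistances:
  R_aluminium = L/(kA) = 0.0187/(213·58.7) = 1.496×10^-6 K/W
  R_conv,out = 1/(hA) = 1/(23.8·58.7) = 7.158×10^-4 K/W
R_aerogel blanket = ΣR − ΣR_known = 0.07904 − 7.173×10^-4 = 0.07832 K/W
L/(kA) = 0.07832 ⇒ k = 0.0745/(0.07832·58.7) = 0.0162 W/m·K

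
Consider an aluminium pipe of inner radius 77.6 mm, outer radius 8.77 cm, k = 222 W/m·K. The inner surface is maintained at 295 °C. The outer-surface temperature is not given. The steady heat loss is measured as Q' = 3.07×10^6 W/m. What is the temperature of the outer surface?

T_out = 25.7 °C

Sum the resistances:
  R'_aluminium = ln(0.0877/0.0776)/(2πk) = 0.1224/(2π·222) = 8.772×10^-5 m·K/W
ΣR = 8.772×10^-5 m·K/W
ΔT = Q'·ΣR = 3.07×10^6 × 8.772×10^-5 = 269.3 K
Heat flows outward, so T_out = T_in − ΔT = 295 − 269.3 = 25.7 °C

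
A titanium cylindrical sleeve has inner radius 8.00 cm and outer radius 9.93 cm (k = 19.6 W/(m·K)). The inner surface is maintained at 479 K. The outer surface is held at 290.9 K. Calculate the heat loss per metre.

Q' = 1.07×10^5 W/m

Q' = 2πk·ΔT/ln(r₂/r₁) = 2π × 19.6 × 188.1 / ln(0.0993/0.0800) = 1.07×10^5 W/m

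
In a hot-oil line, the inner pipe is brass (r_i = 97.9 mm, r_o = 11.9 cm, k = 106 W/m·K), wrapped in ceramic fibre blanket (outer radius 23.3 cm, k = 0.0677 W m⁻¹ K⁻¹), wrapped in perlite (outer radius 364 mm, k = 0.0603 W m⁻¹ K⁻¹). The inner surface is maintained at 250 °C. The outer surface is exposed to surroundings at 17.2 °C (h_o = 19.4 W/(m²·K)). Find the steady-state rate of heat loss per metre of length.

Series thermal resistances, inner to outer:
  R'_brass = ln(0.119/0.0979)/(2πk) = 0.1952/(2π·106) = 2.931×10^-4 m·K/W
  R'_ceramic fibre blanket = ln(0.233/0.119)/(2πk) = 0.6719/(2π·0.0677) = 1.580 m·K/W
  R'_perlite = ln(0.364/0.233)/(2πk) = 0.4461/(2π·0.0603) = 1.177 m·K/W
  R'_conv,out = 1/(2πr h) = 1/(2π·0.364·19.4) = 0.02254 m·K/W
ΣR = 2.931×10^-4 + 1.580 + 1.177 + 0.02254 = 2.780 m·K/W
Q' = ΔT/ΣR = (250 °C − 17.2 °C)/2.780 = 83.7 W/m

Q' = 83.7 W/m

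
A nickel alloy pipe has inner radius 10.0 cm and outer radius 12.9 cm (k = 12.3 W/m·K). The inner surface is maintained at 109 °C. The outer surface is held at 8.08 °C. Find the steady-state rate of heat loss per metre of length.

Q' = 30.6 kW/m

Q' = 2πk·ΔT/ln(r₂/r₁) = 2π × 12.3 × 100.92 / ln(0.129/0.100) = 30600 W/m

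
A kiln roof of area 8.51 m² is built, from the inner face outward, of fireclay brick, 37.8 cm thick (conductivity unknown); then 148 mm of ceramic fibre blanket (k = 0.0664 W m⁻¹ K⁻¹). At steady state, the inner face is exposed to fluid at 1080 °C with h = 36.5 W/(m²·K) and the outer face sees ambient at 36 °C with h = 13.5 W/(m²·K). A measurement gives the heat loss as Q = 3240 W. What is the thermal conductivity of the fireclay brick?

k = 0.918 W/m·K

ΣR = ΔT/Q = |1080 − 36|/3240 = 0.3222 K/W
Known resistances:
  R_conv,in = 1/(hA) = 1/(36.5·8.51) = 0.003219 K/W
  R_ceramic fibre blanket = L/(kA) = 0.148/(0.0664·8.51) = 0.2619 K/W
  R_conv,out = 1/(hA) = 1/(13.5·8.51) = 0.008704 K/W
R_fireclay brick = ΣR − ΣR_known = 0.3222 − 0.2738 = 0.04840 K/W
L/(kA) = 0.04840 ⇒ k = 0.378/(0.04840·8.51) = 0.918 W/m·K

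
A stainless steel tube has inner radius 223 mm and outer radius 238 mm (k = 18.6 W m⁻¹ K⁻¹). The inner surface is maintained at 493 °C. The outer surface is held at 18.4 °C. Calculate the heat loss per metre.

Q' = 2πk·ΔT/ln(r₂/r₁) = 2π × 18.6 × 474.6 / ln(0.238/0.223) = 8.52×10^5 W/m

Q' = 852 kW/m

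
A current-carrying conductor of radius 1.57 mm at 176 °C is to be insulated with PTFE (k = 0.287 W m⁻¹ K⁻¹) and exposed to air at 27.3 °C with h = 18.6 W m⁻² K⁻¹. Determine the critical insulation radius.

For a cylinder, r_cr = k_ins/h = 0.287/18.6 = 0.0154 m = 1.54 cm

r_cr = 1.54 cm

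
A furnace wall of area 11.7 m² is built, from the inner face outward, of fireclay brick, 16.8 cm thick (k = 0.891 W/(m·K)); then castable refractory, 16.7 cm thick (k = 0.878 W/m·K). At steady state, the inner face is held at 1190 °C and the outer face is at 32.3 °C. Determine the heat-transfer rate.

Resistance network (inner→outer):
  R_fireclay brick = L/(kA) = 0.168/(0.891·11.7) = 0.01612 K/W
  R_castable refractory = L/(kA) = 0.167/(0.878·11.7) = 0.01626 K/W
ΣR = 0.01612 + 0.01626 = 0.03238 K/W
Q = ΔT/ΣR = (1190 °C − 32.3 °C)/0.03238 = 35800 W

Q = 35800 W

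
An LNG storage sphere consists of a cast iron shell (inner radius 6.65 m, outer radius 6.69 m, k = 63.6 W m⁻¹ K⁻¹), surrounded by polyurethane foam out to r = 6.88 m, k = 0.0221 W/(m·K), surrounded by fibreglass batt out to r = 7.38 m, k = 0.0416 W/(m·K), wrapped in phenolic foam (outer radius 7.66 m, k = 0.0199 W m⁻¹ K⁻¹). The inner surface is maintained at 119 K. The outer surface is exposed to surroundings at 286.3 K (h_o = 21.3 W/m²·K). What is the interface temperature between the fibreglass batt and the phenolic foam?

Series thermal resistances, inner to outer:
  R_cast iron = (1/6.65 − 1/6.69)/(4πk) = 8.991×10^-4/(4π·63.6) = 1.125×10^-6 K/W
  R_polyurethane foam = (1/6.69 − 1/6.88)/(4πk) = 0.004128/(4π·0.0221) = 0.01486 K/W
  R_fibreglass batt = (1/6.88 − 1/7.38)/(4πk) = 0.009847/(4π·0.0416) = 0.01884 K/W
  R_phenolic foam = (1/7.38 − 1/7.66)/(4πk) = 0.004953/(4π·0.0199) = 0.01981 K/W
  R_conv,out = 1/(4πr²h) = 1/(4π·7.66²·21.3) = 6.367×10^-5 K/W
ΣR = 1.125×10^-6 + 0.01486 + 0.01884 + 0.01981 + 6.367×10^-5 = 0.05357 K/W
Q = ΔT/ΣR = (119 K − 286.3 K)/0.05357 = -3123 W
From the inner boundary to the fibreglass batt/phenolic foam interface, ΣR_partial = 0.03370 K/W.
T_interface = T_in − Q·ΣR_partial = 119 K − (-3123)(0.03370) = 224.2 K

T = 224.2 K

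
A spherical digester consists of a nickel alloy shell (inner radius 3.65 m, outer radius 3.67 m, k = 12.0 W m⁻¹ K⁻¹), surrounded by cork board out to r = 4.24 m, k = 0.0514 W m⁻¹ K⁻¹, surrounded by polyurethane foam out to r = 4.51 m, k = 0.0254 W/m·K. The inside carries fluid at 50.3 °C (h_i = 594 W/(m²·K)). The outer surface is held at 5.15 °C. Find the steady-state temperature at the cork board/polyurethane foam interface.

T = 24.9 °C

Series thermal resistances, inner to outer:
  R_conv,in = 1/(4πr²h) = 1/(4π·3.65²·594) = 1.006×10^-5 K/W
  R_nickel alloy = (1/3.65 − 1/3.67)/(4πk) = 0.001493/(4π·12.0) = 9.901×10^-6 K/W
  R_cork board = (1/3.67 − 1/4.24)/(4πk) = 0.03663/(4π·0.0514) = 0.05671 K/W
  R_polyurethane foam = (1/4.24 − 1/4.51)/(4πk) = 0.01412/(4π·0.0254) = 0.04424 K/W
ΣR = 1.006×10^-5 + 9.901×10^-6 + 0.05671 + 0.04424 = 0.1010 K/W
Q = ΔT/ΣR = (50.3 °C − 5.15 °C)/0.1010 = 447.0 W
From the inner boundary to the cork board/polyurethane foam interface, ΣR_partial = 0.05673 K/W.
T_interface = T_in − Q·ΣR_partial = 50.3 °C − (447.0)(0.05673) = 24.9 °C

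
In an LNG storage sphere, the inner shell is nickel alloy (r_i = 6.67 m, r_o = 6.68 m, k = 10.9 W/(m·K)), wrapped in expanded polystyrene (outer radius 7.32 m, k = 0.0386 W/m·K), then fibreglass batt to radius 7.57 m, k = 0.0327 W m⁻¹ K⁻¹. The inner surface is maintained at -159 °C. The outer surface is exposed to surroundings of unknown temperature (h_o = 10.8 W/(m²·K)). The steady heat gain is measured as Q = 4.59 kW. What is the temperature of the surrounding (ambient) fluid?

Series resistances:
  R_nickel alloy = (1/6.67 − 1/6.68)/(4πk) = 2.244×10^-4/(4π·10.9) = 1.639×10^-6 K/W
  R_expanded polystyrene = (1/6.68 − 1/7.32)/(4πk) = 0.01309/(4π·0.0386) = 0.02698 K/W
  R_fibreglass batt = (1/7.32 − 1/7.57)/(4πk) = 0.004512/(4π·0.0327) = 0.01098 K/W
  R_conv,out = 1/(4πr²h) = 1/(4π·7.57²·10.8) = 1.286×10^-4 K/W
ΣR = 0.03809 K/W
ΔT = Q·ΣR = 4590 × 0.03809 = 174.8 K
Heat flows inward, so T_out = T_in + ΔT = -159 + 174.8 = 15.8 °C

T_out = 15.8 °C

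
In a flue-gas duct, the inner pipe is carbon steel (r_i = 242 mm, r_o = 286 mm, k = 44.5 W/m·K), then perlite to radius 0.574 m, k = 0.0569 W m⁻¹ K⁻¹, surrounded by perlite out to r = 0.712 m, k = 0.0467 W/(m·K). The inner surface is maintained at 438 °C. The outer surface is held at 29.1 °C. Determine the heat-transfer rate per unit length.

Treat each layer as a resistance in series:
  R'_carbon steel = ln(0.286/0.242)/(2πk) = 0.1671/(2π·44.5) = 5.975×10^-4 m·K/W
  R'_perlite = ln(0.574/0.286)/(2πk) = 0.6966/(2π·0.0569) = 1.949 m·K/W
  R'_perlite = ln(0.712/0.574)/(2πk) = 0.2154/(2π·0.0467) = 0.7343 m·K/W
ΣR = 5.975×10^-4 + 1.949 + 0.7343 = 2.684 m·K/W
Q' = ΔT/ΣR = (438 °C − 29.1 °C)/2.684 = 152 W/m

Q' = 152 W/m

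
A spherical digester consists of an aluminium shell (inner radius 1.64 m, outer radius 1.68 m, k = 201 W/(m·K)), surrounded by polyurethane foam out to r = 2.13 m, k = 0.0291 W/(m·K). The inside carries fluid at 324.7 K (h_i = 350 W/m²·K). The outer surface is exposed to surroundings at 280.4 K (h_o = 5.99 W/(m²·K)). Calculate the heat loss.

Resistance network (inner→outer):
  R_conv,in = 1/(4πr²h) = 1/(4π·1.64²·350) = 8.453×10^-5 K/W
  R_aluminium = (1/1.64 − 1/1.68)/(4πk) = 0.01452/(4π·201) = 5.748×10^-6 K/W
  R_polyurethane foam = (1/1.68 − 1/2.13)/(4πk) = 0.1258/(4π·0.0291) = 0.3439 K/W
  R_conv,out = 1/(4πr²h) = 1/(4π·2.13²·5.99) = 0.002928 K/W
ΣR = 8.453×10^-5 + 5.748×10^-6 + 0.3439 + 0.002928 = 0.3469 K/W
Q = ΔT/ΣR = (324.7 K − 280.4 K)/0.3469 = 128 W

Q = 128 W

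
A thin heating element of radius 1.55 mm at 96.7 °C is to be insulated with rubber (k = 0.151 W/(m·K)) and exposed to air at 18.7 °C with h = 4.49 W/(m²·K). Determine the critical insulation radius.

For a cylinder, r_cr = k_ins/h = 0.151/4.49 = 0.0336 m = 3.36 cm

r_cr = 3.36 cm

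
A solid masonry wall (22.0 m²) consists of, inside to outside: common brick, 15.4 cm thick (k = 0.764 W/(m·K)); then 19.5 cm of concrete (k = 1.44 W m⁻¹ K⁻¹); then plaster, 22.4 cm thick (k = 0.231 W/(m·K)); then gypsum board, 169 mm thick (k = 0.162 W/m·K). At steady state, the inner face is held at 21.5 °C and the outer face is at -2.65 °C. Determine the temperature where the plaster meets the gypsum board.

T = 8.07 °C

Treat each layer as a resistance in series:
  R_common brick = L/(kA) = 0.154/(0.764·22.0) = 0.009162 K/W
  R_concrete = L/(kA) = 0.195/(1.44·22.0) = 0.006155 K/W
  R_plaster = L/(kA) = 0.224/(0.231·22.0) = 0.04408 K/W
  R_gypsum board = L/(kA) = 0.169/(0.162·22.0) = 0.04742 K/W
ΣR = 0.009162 + 0.006155 + 0.04408 + 0.04742 = 0.1068 K/W
Q = ΔT/ΣR = (21.5 °C − -2.65 °C)/0.1068 = 226.1 W
From the inner boundary to the plaster/gypsum board interface, ΣR_partial = 0.05940 K/W.
T_interface = T_in − Q·ΣR_partial = 21.5 °C − (226.1)(0.05940) = 8.07 °C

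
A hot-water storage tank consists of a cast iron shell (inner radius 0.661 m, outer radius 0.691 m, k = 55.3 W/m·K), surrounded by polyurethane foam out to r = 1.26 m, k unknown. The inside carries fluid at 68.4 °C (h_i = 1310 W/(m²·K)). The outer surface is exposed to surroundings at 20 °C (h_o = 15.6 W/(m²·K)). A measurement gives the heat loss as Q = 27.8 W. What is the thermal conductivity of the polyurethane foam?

ΣR = ΔT/Q = |68.4 − 20|/27.8 = 1.741 K/W
Known resistances:
  R_conv,in = 1/(4πr²h) = 1/(4π·0.661²·1310) = 1.390×10^-4 K/W
  R_cast iron = (1/0.661 − 1/0.691)/(4πk) = 0.06568/(4π·55.3) = 9.452×10^-5 K/W
  R_conv,out = 1/(4πr²h) = 1/(4π·1.26²·15.6) = 0.003213 K/W
R_polyurethane foam = ΣR − ΣR_known = 1.741 − 0.003447 = 1.738 K/W
(1/r₁−1/r₂)/(4πk) = 1.738 ⇒ k = 0.6535/(4π·1.738) = 0.0299 W/m·K

k = 0.0299 W/m·K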